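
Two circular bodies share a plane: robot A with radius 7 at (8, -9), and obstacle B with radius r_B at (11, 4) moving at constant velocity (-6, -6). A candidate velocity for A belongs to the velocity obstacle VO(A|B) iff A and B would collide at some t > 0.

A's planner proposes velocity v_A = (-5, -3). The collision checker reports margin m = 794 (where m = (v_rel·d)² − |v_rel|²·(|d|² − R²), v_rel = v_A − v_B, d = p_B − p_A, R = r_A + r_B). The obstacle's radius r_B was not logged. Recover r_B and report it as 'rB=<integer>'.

m = 794
d = (3, 13);  v_rel = (1, 3),  |v_rel|² = 10
v_rel×d = (1)·(13) − (3)·(3) = 4
since m = R²·10 − 4²:  R² = (16 + 794) / 10 = 81
R = √81 = 9  ⇒  r_B = 9 − 7 = 2

rB=2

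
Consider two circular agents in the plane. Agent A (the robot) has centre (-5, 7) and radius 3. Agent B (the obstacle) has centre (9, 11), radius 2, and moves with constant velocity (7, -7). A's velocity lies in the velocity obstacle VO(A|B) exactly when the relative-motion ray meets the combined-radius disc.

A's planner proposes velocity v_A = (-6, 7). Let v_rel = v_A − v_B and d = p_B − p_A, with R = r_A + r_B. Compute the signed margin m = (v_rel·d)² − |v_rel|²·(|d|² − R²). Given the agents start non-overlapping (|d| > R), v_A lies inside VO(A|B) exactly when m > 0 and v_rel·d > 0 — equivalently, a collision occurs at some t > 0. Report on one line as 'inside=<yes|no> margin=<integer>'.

d = (14, 4),  |d|² = 212;  R = 3+2 = 5,  c = 212−5² = 187
v_rel = (-13, 14),  |v_rel|² = 365;  v_rel·d = (-13)·(14) + (14)·(4) = -126
365·t² + 252·t + 187 = 0  ⇒  m = (-126)² − 365·187 = -52379
m = -52379 < 0,  v_rel·d = -126 < 0  ⇒  outside

inside=no margin=-52379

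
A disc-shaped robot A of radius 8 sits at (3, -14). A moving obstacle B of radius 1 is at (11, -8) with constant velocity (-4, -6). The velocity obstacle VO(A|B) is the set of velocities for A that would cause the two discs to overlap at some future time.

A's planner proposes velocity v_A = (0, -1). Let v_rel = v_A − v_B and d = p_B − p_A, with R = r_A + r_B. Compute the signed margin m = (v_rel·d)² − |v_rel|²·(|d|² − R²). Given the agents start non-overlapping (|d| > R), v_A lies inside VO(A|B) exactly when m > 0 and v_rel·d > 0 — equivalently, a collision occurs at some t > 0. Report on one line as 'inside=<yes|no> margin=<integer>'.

d = (8, 6),  |d|² = 100;  R = 8+1 = 9,  c = 100−9² = 19
v_rel = (4, 5),  |v_rel|² = 41;  v_rel·d = (4)·(8) + (5)·(6) = 62
41·t² − 124·t + 19 = 0  ⇒  m = 62² − 41·19 = 3065
m = 3065 > 0,  v_rel·d = 62 > 0  ⇒  inside

inside=yes margin=3065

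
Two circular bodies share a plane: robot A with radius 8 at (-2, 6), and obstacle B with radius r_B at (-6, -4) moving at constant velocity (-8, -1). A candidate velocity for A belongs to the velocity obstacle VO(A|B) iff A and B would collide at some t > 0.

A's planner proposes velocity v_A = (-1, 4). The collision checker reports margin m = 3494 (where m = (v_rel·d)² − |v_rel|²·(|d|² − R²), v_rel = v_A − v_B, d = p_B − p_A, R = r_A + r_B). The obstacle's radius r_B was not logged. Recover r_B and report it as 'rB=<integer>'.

m = 3494
d = (-4, -10);  v_rel = (7, 5),  |v_rel|² = 74
v_rel×d = (7)·(-10) − (5)·(-4) = -50
since m = R²·74 − (-50)²:  R² = (2500 + 3494) / 74 = 81
R = √81 = 9  ⇒  r_B = 9 − 8 = 1

rB=1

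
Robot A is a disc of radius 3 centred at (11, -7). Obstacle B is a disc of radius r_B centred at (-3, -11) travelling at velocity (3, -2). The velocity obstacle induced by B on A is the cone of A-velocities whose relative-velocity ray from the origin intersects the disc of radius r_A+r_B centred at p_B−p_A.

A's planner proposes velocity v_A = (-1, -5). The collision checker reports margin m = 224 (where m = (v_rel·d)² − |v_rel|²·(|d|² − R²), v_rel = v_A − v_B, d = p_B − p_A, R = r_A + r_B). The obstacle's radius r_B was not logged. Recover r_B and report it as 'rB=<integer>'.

m = 224
d = (-14, -4);  v_rel = (-4, -3),  |v_rel|² = 25
v_rel×d = (-4)·(-4) − (-3)·(-14) = -26
since m = R²·25 − (-26)²:  R² = (676 + 224) / 25 = 36
R = √36 = 6  ⇒  r_B = 6 − 3 = 3

rB=3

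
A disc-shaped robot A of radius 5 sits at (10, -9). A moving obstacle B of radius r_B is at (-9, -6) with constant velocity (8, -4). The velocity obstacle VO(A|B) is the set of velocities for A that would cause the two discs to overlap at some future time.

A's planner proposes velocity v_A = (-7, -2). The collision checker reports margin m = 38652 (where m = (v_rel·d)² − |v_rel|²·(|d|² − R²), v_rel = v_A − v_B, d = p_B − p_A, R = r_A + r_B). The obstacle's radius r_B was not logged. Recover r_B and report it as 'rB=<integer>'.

m = 38652
d = (-19, 3);  v_rel = (-15, 2),  |v_rel|² = 229
v_rel×d = (-15)·(3) − (2)·(-19) = -7
since m = R²·229 − (-7)²:  R² = (49 + 38652) / 229 = 169
R = √169 = 13  ⇒  r_B = 13 − 5 = 8

rB=8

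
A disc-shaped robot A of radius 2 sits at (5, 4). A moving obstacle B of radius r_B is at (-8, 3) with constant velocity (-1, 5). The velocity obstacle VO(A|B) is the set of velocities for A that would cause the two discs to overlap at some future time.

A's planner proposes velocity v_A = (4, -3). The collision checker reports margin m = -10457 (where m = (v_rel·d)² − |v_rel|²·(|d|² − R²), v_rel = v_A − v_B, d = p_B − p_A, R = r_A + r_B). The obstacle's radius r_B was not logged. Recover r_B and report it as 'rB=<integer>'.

m = -10457
d = (-13, -1);  v_rel = (5, -8),  |v_rel|² = 89
v_rel×d = (5)·(-1) − (-8)·(-13) = -109
since m = R²·89 − (-109)²:  R² = (11881 + -10457) / 89 = 16
R = √16 = 4  ⇒  r_B = 4 − 2 = 2

rB=2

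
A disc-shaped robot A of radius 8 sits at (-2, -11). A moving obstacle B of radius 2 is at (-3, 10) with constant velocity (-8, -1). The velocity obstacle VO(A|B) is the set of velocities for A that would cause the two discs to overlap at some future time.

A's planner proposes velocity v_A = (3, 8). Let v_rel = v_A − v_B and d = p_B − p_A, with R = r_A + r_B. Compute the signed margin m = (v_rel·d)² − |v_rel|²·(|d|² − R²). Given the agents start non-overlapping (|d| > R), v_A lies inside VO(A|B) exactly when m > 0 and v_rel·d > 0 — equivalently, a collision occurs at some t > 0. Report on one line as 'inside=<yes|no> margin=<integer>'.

d = (-1, 21),  |d|² = 442;  R = 8+2 = 10,  c = 442−10² = 342
v_rel = (11, 9),  |v_rel|² = 202;  v_rel·d = (11)·(-1) + (9)·(21) = 178
202·t² − 356·t + 342 = 0  ⇒  m = 178² − 202·342 = -37400
m = -37400 < 0,  v_rel·d = 178 > 0  ⇒  outside

inside=no margin=-37400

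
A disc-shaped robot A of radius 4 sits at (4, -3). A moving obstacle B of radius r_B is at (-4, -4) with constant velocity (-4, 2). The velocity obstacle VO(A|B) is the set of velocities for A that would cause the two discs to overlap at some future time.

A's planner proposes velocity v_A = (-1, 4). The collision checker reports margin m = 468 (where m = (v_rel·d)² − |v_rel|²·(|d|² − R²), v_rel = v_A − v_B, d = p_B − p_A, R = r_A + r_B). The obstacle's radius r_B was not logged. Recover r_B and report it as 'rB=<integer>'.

m = 468
d = (-8, -1);  v_rel = (3, 2),  |v_rel|² = 13
v_rel×d = (3)·(-1) − (2)·(-8) = 13
since m = R²·13 − 13²:  R² = (169 + 468) / 13 = 49
R = √49 = 7  ⇒  r_B = 7 − 4 = 3

rB=3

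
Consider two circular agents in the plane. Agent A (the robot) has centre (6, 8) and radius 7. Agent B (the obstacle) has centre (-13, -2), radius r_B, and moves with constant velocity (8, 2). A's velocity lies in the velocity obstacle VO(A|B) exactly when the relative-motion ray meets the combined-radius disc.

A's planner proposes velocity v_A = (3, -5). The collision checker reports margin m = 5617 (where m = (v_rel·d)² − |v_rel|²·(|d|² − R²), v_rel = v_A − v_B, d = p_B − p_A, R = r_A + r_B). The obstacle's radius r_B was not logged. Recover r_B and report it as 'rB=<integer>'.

m = 5617
d = (-19, -10);  v_rel = (-5, -7),  |v_rel|² = 74
v_rel×d = (-5)·(-10) − (-7)·(-19) = -83
since m = R²·74 − (-83)²:  R² = (6889 + 5617) / 74 = 169
R = √169 = 13  ⇒  r_B = 13 − 7 = 6

rB=6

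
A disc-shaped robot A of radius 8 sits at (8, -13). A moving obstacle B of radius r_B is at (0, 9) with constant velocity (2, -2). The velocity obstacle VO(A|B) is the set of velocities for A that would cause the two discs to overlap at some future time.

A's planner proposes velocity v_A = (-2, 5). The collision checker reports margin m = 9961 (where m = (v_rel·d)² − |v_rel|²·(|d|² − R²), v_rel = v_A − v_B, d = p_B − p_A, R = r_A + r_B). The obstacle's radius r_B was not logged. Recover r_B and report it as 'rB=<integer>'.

m = 9961
d = (-8, 22);  v_rel = (-4, 7),  |v_rel|² = 65
v_rel×d = (-4)·(22) − (7)·(-8) = -32
since m = R²·65 − (-32)²:  R² = (1024 + 9961) / 65 = 169
R = √169 = 13  ⇒  r_B = 13 − 8 = 5

rB=5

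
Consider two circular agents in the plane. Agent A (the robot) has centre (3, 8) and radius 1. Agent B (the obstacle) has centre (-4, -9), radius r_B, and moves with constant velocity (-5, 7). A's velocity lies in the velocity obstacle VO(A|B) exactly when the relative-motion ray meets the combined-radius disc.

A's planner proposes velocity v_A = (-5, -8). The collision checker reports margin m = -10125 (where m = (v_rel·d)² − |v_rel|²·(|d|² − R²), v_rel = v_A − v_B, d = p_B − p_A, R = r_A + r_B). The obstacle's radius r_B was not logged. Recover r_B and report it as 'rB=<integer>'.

m = -10125
d = (-7, -17);  v_rel = (0, -15),  |v_rel|² = 225
v_rel×d = (0)·(-17) − (-15)·(-7) = -105
since m = R²·225 − (-105)²:  R² = (11025 + -10125) / 225 = 4
R = √4 = 2  ⇒  r_B = 2 − 1 = 1

rB=1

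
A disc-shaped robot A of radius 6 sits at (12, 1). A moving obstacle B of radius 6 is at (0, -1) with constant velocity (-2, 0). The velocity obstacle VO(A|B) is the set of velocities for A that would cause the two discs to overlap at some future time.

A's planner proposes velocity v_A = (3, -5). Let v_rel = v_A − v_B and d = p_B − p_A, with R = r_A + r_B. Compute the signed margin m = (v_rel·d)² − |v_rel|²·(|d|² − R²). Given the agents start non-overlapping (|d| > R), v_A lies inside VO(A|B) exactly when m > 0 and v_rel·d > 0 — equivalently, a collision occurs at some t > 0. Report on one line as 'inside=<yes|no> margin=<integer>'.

d = (-12, -2),  |d|² = 148;  R = 6+6 = 12,  c = 148−12² = 4
v_rel = (5, -5),  |v_rel|² = 50;  v_rel·d = (5)·(-12) + (-5)·(-2) = -50
50·t² + 100·t + 4 = 0  ⇒  m = (-50)² − 50·4 = 2300
m = 2300 > 0,  v_rel·d = -50 < 0  ⇒  outside

inside=no margin=2300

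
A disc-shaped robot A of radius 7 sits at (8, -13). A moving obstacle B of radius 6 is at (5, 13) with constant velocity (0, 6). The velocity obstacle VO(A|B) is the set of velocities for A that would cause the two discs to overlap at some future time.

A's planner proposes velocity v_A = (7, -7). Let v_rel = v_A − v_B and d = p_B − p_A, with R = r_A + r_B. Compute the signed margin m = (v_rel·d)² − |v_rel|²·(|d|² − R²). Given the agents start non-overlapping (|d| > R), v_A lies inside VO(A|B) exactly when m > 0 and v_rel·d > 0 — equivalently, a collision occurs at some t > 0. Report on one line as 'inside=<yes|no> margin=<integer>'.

d = (-3, 26),  |d|² = 685;  R = 7+6 = 13,  c = 685−13² = 516
v_rel = (7, -13),  |v_rel|² = 218;  v_rel·d = (7)·(-3) + (-13)·(26) = -359
218·t² + 718·t + 516 = 0  ⇒  m = (-359)² − 218·516 = 16393
m = 16393 > 0,  v_rel·d = -359 < 0  ⇒  outside

inside=no margin=16393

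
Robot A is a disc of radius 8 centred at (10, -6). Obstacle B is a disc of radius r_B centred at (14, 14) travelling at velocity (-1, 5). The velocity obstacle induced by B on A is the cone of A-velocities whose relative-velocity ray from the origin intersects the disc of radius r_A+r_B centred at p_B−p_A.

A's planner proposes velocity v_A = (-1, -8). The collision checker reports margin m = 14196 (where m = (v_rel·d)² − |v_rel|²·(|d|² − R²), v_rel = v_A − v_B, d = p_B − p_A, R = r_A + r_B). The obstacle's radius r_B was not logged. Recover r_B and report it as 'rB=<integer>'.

m = 14196
d = (4, 20);  v_rel = (0, -13),  |v_rel|² = 169
v_rel×d = (0)·(20) − (-13)·(4) = 52
since m = R²·169 − 52²:  R² = (2704 + 14196) / 169 = 100
R = √100 = 10  ⇒  r_B = 10 − 8 = 2

rB=2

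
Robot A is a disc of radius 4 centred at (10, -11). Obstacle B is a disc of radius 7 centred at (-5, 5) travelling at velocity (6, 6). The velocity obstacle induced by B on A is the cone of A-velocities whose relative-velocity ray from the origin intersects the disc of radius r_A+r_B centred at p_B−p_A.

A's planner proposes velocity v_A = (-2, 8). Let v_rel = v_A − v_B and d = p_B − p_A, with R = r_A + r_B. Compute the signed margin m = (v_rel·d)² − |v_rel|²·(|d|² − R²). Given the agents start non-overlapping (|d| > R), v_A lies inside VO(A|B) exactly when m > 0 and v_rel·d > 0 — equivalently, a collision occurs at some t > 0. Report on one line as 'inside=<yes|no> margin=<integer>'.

d = (-15, 16),  |d|² = 481;  R = 4+7 = 11,  c = 481−11² = 360
v_rel = (-8, 2),  |v_rel|² = 68;  v_rel·d = (-8)·(-15) + (2)·(16) = 152
68·t² − 304·t + 360 = 0  ⇒  m = 152² − 68·360 = -1376
m = -1376 < 0,  v_rel·d = 152 > 0  ⇒  outside

inside=no margin=-1376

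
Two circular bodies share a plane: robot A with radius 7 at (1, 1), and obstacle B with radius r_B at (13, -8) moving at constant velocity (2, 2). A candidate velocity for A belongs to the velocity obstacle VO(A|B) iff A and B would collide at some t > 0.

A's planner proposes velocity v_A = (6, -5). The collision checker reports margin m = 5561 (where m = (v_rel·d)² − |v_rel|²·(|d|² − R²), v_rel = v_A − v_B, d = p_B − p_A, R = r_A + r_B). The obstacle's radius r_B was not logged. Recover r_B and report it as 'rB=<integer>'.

m = 5561
d = (12, -9);  v_rel = (4, -7),  |v_rel|² = 65
v_rel×d = (4)·(-9) − (-7)·(12) = 48
since m = R²·65 − 48²:  R² = (2304 + 5561) / 65 = 121
R = √121 = 11  ⇒  r_B = 11 − 7 = 4

rB=4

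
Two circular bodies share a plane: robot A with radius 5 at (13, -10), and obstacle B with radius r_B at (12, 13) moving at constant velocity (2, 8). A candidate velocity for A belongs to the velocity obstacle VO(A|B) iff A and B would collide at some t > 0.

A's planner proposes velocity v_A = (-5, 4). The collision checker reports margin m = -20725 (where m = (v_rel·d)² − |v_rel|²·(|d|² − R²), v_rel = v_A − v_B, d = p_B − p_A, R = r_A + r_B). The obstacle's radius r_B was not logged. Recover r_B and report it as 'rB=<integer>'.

m = -20725
d = (-1, 23);  v_rel = (-7, -4),  |v_rel|² = 65
v_rel×d = (-7)·(23) − (-4)·(-1) = -165
since m = R²·65 − (-165)²:  R² = (27225 + -20725) / 65 = 100
R = √100 = 10  ⇒  r_B = 10 − 5 = 5

rB=5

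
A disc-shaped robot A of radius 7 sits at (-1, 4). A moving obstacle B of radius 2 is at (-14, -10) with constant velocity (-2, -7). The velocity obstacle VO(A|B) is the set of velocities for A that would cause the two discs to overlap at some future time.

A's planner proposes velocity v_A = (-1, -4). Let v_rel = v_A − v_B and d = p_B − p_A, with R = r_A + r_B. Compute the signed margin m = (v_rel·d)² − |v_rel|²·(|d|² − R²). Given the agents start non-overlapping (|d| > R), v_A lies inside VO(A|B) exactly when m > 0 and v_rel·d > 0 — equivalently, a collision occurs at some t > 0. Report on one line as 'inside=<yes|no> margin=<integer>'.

d = (-13, -14),  |d|² = 365;  R = 7+2 = 9,  c = 365−9² = 284
v_rel = (1, 3),  |v_rel|² = 10;  v_rel·d = (1)·(-13) + (3)·(-14) = -55
10·t² + 110·t + 284 = 0  ⇒  m = (-55)² − 10·284 = 185
m = 185 > 0,  v_rel·d = -55 < 0  ⇒  outside

inside=no margin=185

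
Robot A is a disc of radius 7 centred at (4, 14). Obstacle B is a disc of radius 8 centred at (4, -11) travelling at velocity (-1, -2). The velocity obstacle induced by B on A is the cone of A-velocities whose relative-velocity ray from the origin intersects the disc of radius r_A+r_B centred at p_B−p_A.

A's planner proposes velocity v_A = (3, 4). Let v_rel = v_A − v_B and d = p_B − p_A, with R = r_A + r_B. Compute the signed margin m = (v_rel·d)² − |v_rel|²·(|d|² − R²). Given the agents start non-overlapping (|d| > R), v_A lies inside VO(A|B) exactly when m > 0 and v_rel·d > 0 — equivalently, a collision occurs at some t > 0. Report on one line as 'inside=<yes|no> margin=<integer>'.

d = (0, -25),  |d|² = 625;  R = 7+8 = 15,  c = 625−15² = 400
v_rel = (4, 6),  |v_rel|² = 52;  v_rel·d = (4)·(0) + (6)·(-25) = -150
52·t² + 300·t + 400 = 0  ⇒  m = (-150)² − 52·400 = 1700
m = 1700 > 0,  v_rel·d = -150 < 0  ⇒  outside

inside=no margin=1700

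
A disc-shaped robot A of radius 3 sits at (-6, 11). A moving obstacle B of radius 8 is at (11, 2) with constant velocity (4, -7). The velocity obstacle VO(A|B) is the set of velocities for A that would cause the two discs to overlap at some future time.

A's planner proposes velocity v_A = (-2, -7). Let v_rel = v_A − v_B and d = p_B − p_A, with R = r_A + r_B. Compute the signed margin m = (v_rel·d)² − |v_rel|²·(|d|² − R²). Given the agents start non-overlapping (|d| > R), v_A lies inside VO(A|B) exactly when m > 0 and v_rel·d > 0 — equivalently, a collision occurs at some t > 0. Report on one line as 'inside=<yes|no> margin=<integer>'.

d = (17, -9),  |d|² = 370;  R = 3+8 = 11,  c = 370−11² = 249
v_rel = (-6, 0),  |v_rel|² = 36;  v_rel·d = (-6)·(17) + (0)·(-9) = -102
36·t² + 204·t + 249 = 0  ⇒  m = (-102)² − 36·249 = 1440
m = 1440 > 0,  v_rel·d = -102 < 0  ⇒  outside

inside=no margin=1440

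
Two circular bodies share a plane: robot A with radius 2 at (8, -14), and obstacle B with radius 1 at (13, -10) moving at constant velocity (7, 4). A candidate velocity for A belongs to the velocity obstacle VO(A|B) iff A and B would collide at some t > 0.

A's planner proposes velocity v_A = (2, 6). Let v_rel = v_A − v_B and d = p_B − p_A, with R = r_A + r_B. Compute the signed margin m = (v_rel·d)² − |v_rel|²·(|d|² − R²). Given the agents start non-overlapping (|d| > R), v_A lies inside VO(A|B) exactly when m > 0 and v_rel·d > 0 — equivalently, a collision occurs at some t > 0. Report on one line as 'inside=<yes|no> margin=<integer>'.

d = (5, 4),  |d|² = 41;  R = 2+1 = 3,  c = 41−3² = 32
v_rel = (-5, 2),  |v_rel|² = 29;  v_rel·d = (-5)·(5) + (2)·(4) = -17
29·t² + 34·t + 32 = 0  ⇒  m = (-17)² − 29·32 = -639
m = -639 < 0,  v_rel·d = -17 < 0  ⇒  outside

inside=no margin=-639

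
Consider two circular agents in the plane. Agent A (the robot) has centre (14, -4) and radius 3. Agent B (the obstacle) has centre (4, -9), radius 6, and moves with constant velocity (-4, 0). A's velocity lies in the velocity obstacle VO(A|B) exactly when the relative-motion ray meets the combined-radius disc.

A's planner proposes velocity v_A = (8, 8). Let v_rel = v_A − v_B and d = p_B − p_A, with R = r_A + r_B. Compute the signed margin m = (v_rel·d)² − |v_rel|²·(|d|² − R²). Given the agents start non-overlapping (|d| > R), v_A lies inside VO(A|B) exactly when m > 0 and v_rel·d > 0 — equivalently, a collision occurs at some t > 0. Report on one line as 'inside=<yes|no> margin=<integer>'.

d = (-10, -5),  |d|² = 125;  R = 3+6 = 9,  c = 125−9² = 44
v_rel = (12, 8),  |v_rel|² = 208;  v_rel·d = (12)·(-10) + (8)·(-5) = -160
208·t² + 320·t + 44 = 0  ⇒  m = (-160)² − 208·44 = 16448
m = 16448 > 0,  v_rel·d = -160 < 0  ⇒  outside

inside=no margin=16448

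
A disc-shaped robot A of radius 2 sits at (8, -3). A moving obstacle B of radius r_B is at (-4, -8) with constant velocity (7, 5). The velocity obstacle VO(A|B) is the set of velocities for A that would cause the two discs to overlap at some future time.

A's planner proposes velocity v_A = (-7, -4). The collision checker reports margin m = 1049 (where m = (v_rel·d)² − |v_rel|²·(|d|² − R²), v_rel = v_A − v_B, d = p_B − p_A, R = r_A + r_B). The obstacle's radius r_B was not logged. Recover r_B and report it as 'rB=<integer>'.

m = 1049
d = (-12, -5);  v_rel = (-14, -9),  |v_rel|² = 277
v_rel×d = (-14)·(-5) − (-9)·(-12) = -38
since m = R²·277 − (-38)²:  R² = (1444 + 1049) / 277 = 9
R = √9 = 3  ⇒  r_B = 3 − 2 = 1

rB=1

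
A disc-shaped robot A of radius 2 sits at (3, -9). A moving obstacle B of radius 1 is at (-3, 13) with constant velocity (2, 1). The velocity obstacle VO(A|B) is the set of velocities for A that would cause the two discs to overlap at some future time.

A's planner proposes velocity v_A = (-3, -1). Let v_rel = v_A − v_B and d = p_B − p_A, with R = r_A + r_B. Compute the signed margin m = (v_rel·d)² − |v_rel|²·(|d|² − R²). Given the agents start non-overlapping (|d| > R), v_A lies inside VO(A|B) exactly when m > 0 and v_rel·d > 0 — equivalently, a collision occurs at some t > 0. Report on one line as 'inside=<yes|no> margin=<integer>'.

d = (-6, 22),  |d|² = 520;  R = 2+1 = 3,  c = 520−3² = 511
v_rel = (-5, -2),  |v_rel|² = 29;  v_rel·d = (-5)·(-6) + (-2)·(22) = -14
29·t² + 28·t + 511 = 0  ⇒  m = (-14)² − 29·511 = -14623
m = -14623 < 0,  v_rel·d = -14 < 0  ⇒  outside

inside=no margin=-14623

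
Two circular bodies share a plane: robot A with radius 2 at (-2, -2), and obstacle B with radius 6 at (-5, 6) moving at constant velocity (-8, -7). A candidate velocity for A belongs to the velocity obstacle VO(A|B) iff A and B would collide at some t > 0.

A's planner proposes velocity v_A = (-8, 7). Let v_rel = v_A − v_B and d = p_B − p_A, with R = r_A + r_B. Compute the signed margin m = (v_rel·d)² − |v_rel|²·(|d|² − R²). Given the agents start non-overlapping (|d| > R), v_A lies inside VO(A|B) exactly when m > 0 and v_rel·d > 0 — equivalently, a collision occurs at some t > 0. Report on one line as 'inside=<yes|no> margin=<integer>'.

d = (-3, 8),  |d|² = 73;  R = 2+6 = 8,  c = 73−8² = 9
v_rel = (0, 14),  |v_rel|² = 196;  v_rel·d = (0)·(-3) + (14)·(8) = 112
196·t² − 224·t + 9 = 0  ⇒  m = 112² − 196·9 = 10780
m = 10780 > 0,  v_rel·d = 112 > 0  ⇒  inside

inside=yes margin=10780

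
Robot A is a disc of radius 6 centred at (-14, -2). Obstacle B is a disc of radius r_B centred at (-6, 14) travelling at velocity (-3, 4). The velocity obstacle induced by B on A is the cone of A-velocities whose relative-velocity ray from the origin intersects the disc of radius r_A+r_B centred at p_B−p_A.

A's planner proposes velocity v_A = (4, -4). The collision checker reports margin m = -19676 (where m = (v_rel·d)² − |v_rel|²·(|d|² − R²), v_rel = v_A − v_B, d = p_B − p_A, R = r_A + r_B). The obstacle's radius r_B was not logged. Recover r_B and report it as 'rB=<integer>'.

m = -19676
d = (8, 16);  v_rel = (7, -8),  |v_rel|² = 113
v_rel×d = (7)·(16) − (-8)·(8) = 176
since m = R²·113 − 176²:  R² = (30976 + -19676) / 113 = 100
R = √100 = 10  ⇒  r_B = 10 − 6 = 4

rB=4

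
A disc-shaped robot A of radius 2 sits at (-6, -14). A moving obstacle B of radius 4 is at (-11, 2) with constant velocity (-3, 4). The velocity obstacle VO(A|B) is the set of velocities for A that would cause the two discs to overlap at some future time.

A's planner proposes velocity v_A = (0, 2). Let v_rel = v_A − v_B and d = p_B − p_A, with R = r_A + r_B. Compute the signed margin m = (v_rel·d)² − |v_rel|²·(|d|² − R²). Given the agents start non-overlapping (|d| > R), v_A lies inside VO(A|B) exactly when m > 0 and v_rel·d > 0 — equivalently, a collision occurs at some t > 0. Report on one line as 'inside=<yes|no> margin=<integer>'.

d = (-5, 16),  |d|² = 281;  R = 2+4 = 6,  c = 281−6² = 245
v_rel = (3, -2),  |v_rel|² = 13;  v_rel·d = (3)·(-5) + (-2)·(16) = -47
13·t² + 94·t + 245 = 0  ⇒  m = (-47)² − 13·245 = -976
m = -976 < 0,  v_rel·d = -47 < 0  ⇒  outside

inside=no margin=-976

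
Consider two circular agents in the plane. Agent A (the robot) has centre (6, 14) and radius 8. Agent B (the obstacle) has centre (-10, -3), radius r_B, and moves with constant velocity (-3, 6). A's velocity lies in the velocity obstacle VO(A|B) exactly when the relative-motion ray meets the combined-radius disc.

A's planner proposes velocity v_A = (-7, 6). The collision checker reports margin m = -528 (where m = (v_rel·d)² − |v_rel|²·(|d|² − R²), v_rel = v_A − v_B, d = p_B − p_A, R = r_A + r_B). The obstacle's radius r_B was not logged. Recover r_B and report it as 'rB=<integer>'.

m = -528
d = (-16, -17);  v_rel = (-4, 0),  |v_rel|² = 16
v_rel×d = (-4)·(-17) − (0)·(-16) = 68
since m = R²·16 − 68²:  R² = (4624 + -528) / 16 = 256
R = √256 = 16  ⇒  r_B = 16 − 8 = 8

rB=8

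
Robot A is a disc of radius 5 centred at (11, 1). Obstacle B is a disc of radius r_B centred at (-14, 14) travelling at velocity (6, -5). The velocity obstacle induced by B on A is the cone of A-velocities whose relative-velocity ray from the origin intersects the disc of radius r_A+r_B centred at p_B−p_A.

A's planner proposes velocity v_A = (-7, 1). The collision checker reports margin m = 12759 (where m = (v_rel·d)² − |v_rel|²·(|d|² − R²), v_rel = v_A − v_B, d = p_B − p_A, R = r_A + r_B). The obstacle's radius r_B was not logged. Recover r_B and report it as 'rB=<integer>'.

m = 12759
d = (-25, 13);  v_rel = (-13, 6),  |v_rel|² = 205
v_rel×d = (-13)·(13) − (6)·(-25) = -19
since m = R²·205 − (-19)²:  R² = (361 + 12759) / 205 = 64
R = √64 = 8  ⇒  r_B = 8 − 5 = 3

rB=3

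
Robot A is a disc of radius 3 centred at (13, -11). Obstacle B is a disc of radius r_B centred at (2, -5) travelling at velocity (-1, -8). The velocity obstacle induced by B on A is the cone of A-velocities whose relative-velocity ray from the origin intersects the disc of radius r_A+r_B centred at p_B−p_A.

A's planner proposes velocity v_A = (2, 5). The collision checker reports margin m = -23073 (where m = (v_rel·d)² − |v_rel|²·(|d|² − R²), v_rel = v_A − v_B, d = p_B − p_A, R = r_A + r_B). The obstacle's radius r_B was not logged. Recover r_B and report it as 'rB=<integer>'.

m = -23073
d = (-11, 6);  v_rel = (3, 13),  |v_rel|² = 178
v_rel×d = (3)·(6) − (13)·(-11) = 161
since m = R²·178 − 161²:  R² = (25921 + -23073) / 178 = 16
R = √16 = 4  ⇒  r_B = 4 − 3 = 1

rB=1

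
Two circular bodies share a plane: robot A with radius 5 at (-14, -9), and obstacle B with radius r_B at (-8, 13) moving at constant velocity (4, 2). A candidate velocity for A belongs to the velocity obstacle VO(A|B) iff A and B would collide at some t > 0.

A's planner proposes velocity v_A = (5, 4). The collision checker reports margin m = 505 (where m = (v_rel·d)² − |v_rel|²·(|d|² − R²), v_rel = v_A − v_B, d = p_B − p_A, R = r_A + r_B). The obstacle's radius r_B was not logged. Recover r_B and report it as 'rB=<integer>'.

m = 505
d = (6, 22);  v_rel = (1, 2),  |v_rel|² = 5
v_rel×d = (1)·(22) − (2)·(6) = 10
since m = R²·5 − 10²:  R² = (100 + 505) / 5 = 121
R = √121 = 11  ⇒  r_B = 11 − 5 = 6

rB=6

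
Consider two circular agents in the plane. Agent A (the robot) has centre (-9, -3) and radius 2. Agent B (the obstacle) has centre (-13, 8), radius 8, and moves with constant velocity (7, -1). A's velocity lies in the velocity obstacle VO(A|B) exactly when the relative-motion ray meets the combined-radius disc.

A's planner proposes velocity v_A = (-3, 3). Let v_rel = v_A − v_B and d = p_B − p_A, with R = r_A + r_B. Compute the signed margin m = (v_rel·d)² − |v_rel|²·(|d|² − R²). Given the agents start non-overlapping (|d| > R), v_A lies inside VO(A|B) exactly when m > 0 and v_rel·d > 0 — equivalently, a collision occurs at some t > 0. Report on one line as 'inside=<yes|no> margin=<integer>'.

d = (-4, 11),  |d|² = 137;  R = 2+8 = 10,  c = 137−10² = 37
v_rel = (-10, 4),  |v_rel|² = 116;  v_rel·d = (-10)·(-4) + (4)·(11) = 84
116·t² − 168·t + 37 = 0  ⇒  m = 84² − 116·37 = 2764
m = 2764 > 0,  v_rel·d = 84 > 0  ⇒  inside

inside=yes margin=2764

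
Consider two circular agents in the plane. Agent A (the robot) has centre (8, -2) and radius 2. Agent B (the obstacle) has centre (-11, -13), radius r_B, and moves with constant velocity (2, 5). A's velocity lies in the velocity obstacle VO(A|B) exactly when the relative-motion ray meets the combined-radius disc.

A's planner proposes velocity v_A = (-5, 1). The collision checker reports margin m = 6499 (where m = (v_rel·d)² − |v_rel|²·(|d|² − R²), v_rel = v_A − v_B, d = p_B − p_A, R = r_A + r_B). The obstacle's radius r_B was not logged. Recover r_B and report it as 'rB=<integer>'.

m = 6499
d = (-19, -11);  v_rel = (-7, -4),  |v_rel|² = 65
v_rel×d = (-7)·(-11) − (-4)·(-19) = 1
since m = R²·65 − 1²:  R² = (1 + 6499) / 65 = 100
R = √100 = 10  ⇒  r_B = 10 − 2 = 8

rB=8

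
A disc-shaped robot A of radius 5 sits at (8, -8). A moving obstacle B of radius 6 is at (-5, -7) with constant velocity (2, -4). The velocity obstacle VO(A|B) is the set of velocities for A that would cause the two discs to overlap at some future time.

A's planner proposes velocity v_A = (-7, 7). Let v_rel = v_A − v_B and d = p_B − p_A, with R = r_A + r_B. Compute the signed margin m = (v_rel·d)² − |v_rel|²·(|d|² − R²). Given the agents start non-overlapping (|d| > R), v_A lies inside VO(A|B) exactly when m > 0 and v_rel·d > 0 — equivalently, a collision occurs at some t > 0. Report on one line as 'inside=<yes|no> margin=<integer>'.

d = (-13, 1),  |d|² = 170;  R = 5+6 = 11,  c = 170−11² = 49
v_rel = (-9, 11),  |v_rel|² = 202;  v_rel·d = (-9)·(-13) + (11)·(1) = 128
202·t² − 256·t + 49 = 0  ⇒  m = 128² − 202·49 = 6486
m = 6486 > 0,  v_rel·d = 128 > 0  ⇒  inside

inside=yes margin=6486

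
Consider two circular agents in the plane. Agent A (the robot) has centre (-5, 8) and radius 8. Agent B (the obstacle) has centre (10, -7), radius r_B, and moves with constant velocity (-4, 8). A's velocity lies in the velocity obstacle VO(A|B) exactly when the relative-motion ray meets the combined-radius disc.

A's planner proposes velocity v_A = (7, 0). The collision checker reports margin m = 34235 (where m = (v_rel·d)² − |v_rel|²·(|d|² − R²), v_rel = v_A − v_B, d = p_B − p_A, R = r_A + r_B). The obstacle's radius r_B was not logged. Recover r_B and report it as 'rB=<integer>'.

m = 34235
d = (15, -15);  v_rel = (11, -8),  |v_rel|² = 185
v_rel×d = (11)·(-15) − (-8)·(15) = -45
since m = R²·185 − (-45)²:  R² = (2025 + 34235) / 185 = 196
R = √196 = 14  ⇒  r_B = 14 − 8 = 6

rB=6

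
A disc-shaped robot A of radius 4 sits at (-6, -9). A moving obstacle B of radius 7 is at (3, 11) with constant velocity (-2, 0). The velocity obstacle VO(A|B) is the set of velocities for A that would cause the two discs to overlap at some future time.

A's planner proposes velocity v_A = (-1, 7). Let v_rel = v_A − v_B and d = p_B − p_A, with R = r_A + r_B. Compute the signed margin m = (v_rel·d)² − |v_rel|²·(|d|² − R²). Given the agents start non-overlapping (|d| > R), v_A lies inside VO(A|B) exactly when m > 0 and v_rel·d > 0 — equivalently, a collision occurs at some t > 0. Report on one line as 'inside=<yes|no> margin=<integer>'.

d = (9, 20),  |d|² = 481;  R = 4+7 = 11,  c = 481−11² = 360
v_rel = (1, 7),  |v_rel|² = 50;  v_rel·d = (1)·(9) + (7)·(20) = 149
50·t² − 298·t + 360 = 0  ⇒  m = 149² − 50·360 = 4201
m = 4201 > 0,  v_rel·d = 149 > 0  ⇒  inside

inside=yes margin=4201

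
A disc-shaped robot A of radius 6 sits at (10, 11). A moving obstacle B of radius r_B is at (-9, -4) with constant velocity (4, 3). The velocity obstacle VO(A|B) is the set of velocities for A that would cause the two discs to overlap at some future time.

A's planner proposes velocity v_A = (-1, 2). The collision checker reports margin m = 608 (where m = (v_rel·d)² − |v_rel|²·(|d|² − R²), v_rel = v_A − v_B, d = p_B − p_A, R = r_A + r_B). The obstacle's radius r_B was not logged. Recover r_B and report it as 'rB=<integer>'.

m = 608
d = (-19, -15);  v_rel = (-5, -1),  |v_rel|² = 26
v_rel×d = (-5)·(-15) − (-1)·(-19) = 56
since m = R²·26 − 56²:  R² = (3136 + 608) / 26 = 144
R = √144 = 12  ⇒  r_B = 12 − 6 = 6

rB=6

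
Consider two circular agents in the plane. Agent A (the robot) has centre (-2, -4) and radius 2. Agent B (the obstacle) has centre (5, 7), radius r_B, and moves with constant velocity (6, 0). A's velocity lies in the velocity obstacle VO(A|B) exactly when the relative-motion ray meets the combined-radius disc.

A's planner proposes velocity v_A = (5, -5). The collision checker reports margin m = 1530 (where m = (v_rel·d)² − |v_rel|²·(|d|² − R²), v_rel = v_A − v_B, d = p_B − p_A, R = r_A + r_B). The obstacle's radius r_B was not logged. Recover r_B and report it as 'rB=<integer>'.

m = 1530
d = (7, 11);  v_rel = (-1, -5),  |v_rel|² = 26
v_rel×d = (-1)·(11) − (-5)·(7) = 24
since m = R²·26 − 24²:  R² = (576 + 1530) / 26 = 81
R = √81 = 9  ⇒  r_B = 9 − 2 = 7

rB=7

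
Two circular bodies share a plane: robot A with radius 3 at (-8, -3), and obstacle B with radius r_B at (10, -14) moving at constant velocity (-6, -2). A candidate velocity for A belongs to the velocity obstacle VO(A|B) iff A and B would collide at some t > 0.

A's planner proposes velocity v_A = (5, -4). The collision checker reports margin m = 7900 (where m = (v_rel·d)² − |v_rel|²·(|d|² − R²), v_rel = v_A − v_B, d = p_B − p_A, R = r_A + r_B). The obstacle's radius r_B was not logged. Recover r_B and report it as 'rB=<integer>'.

m = 7900
d = (18, -11);  v_rel = (11, -2),  |v_rel|² = 125
v_rel×d = (11)·(-11) − (-2)·(18) = -85
since m = R²·125 − (-85)²:  R² = (7225 + 7900) / 125 = 121
R = √121 = 11  ⇒  r_B = 11 − 3 = 8

rB=8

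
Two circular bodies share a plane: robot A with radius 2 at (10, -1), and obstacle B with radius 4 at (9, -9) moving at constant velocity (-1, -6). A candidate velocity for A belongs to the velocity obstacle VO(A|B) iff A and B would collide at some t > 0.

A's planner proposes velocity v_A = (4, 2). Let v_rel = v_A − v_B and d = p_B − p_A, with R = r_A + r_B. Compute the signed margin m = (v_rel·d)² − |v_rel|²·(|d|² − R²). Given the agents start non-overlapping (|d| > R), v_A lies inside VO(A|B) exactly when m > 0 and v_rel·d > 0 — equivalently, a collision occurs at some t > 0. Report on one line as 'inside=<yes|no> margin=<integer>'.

d = (-1, -8),  |d|² = 65;  R = 2+4 = 6,  c = 65−6² = 29
v_rel = (5, 8),  |v_rel|² = 89;  v_rel·d = (5)·(-1) + (8)·(-8) = -69
89·t² + 138·t + 29 = 0  ⇒  m = (-69)² − 89·29 = 2180
m = 2180 > 0,  v_rel·d = -69 < 0  ⇒  outside

inside=no margin=2180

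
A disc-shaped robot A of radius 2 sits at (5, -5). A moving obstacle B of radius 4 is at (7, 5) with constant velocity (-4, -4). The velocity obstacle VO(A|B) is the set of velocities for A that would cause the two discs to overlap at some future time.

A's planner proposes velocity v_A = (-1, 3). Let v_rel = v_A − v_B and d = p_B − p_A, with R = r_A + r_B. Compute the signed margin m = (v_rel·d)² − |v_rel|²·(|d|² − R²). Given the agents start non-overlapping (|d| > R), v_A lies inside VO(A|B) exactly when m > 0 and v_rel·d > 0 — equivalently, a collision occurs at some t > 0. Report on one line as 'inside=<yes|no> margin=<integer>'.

d = (2, 10),  |d|² = 104;  R = 2+4 = 6,  c = 104−6² = 68
v_rel = (3, 7),  |v_rel|² = 58;  v_rel·d = (3)·(2) + (7)·(10) = 76
58·t² − 152·t + 68 = 0  ⇒  m = 76² − 58·68 = 1832
m = 1832 > 0,  v_rel·d = 76 > 0  ⇒  inside

inside=yes margin=1832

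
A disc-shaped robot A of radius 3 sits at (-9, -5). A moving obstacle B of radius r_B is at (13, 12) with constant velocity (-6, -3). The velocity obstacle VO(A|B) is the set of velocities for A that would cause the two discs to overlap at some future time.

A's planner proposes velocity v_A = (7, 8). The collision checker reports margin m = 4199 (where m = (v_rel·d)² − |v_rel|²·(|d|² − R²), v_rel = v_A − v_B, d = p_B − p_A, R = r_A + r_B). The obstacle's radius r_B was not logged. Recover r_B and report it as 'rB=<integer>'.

m = 4199
d = (22, 17);  v_rel = (13, 11),  |v_rel|² = 290
v_rel×d = (13)·(17) − (11)·(22) = -21
since m = R²·290 − (-21)²:  R² = (441 + 4199) / 290 = 16
R = √16 = 4  ⇒  r_B = 4 − 3 = 1

rB=1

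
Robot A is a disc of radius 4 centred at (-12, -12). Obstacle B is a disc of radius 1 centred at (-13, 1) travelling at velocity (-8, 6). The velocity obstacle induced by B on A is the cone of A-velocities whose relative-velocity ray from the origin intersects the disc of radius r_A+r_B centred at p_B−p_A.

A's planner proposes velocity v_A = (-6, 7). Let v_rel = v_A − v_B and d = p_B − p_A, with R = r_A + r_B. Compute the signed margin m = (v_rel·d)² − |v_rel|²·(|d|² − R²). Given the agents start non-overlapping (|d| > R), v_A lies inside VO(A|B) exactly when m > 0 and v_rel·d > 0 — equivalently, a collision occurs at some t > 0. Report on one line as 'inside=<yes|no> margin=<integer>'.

d = (-1, 13),  |d|² = 170;  R = 4+1 = 5,  c = 170−5² = 145
v_rel = (2, 1),  |v_rel|² = 5;  v_rel·d = (2)·(-1) + (1)·(13) = 11
5·t² − 22·t + 145 = 0  ⇒  m = 11² − 5·145 = -604
m = -604 < 0,  v_rel·d = 11 > 0  ⇒  outside

inside=no margin=-604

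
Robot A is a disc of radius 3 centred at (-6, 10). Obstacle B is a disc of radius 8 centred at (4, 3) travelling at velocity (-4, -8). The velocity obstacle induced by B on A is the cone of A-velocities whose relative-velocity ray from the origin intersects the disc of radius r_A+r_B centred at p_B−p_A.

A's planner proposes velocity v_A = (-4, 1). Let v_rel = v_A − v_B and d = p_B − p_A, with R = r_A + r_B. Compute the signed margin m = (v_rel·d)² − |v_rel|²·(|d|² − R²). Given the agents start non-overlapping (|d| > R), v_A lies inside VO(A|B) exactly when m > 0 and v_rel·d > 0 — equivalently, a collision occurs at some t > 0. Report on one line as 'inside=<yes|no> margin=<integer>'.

d = (10, -7),  |d|² = 149;  R = 3+8 = 11,  c = 149−11² = 28
v_rel = (0, 9),  |v_rel|² = 81;  v_rel·d = (0)·(10) + (9)·(-7) = -63
81·t² + 126·t + 28 = 0  ⇒  m = (-63)² − 81·28 = 1701
m = 1701 > 0,  v_rel·d = -63 < 0  ⇒  outside

inside=no margin=1701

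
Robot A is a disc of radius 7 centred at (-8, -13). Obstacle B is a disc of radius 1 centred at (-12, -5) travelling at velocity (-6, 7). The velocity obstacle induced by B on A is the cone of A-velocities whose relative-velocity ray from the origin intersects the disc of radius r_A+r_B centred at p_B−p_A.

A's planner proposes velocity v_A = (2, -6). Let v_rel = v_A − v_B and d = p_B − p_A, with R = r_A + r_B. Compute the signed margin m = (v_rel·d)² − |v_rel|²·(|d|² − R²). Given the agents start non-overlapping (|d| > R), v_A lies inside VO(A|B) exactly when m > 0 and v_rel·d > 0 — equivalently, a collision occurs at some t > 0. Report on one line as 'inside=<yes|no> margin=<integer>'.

d = (-4, 8),  |d|² = 80;  R = 7+1 = 8,  c = 80−8² = 16
v_rel = (8, -13),  |v_rel|² = 233;  v_rel·d = (8)·(-4) + (-13)·(8) = -136
233·t² + 272·t + 16 = 0  ⇒  m = (-136)² − 233·16 = 14768
m = 14768 > 0,  v_rel·d = -136 < 0  ⇒  outside

inside=no margin=14768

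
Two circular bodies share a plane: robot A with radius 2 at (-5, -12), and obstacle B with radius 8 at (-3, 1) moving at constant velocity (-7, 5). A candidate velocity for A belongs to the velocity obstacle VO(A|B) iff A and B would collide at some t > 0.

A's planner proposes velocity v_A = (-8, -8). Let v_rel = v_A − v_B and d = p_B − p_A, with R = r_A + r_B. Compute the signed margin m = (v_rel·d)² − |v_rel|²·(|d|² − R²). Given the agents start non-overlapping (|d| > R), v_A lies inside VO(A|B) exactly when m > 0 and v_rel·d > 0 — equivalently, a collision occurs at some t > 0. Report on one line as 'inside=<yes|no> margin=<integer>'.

d = (2, 13),  |d|² = 173;  R = 2+8 = 10,  c = 173−10² = 73
v_rel = (-1, -13),  |v_rel|² = 170;  v_rel·d = (-1)·(2) + (-13)·(13) = -171
170·t² + 342·t + 73 = 0  ⇒  m = (-171)² − 170·73 = 16831
m = 16831 > 0,  v_rel·d = -171 < 0  ⇒  outside

inside=no margin=16831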